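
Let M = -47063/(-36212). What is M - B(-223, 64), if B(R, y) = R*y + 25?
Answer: 515959427/36212 ≈ 14248.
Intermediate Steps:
B(R, y) = 25 + R*y
M = 47063/36212 (M = -47063*(-1/36212) = 47063/36212 ≈ 1.2997)
M - B(-223, 64) = 47063/36212 - (25 - 223*64) = 47063/36212 - (25 - 14272) = 47063/36212 - 1*(-14247) = 47063/36212 + 14247 = 515959427/36212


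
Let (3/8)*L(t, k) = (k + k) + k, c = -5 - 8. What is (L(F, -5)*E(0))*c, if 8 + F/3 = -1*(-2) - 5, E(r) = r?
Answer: 0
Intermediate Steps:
F = -33 (F = -24 + 3*(-1*(-2) - 5) = -24 + 3*(2 - 5) = -24 + 3*(-3) = -24 - 9 = -33)
c = -13
L(t, k) = 8*k (L(t, k) = 8*((k + k) + k)/3 = 8*(2*k + k)/3 = 8*(3*k)/3 = 8*k)
(L(F, -5)*E(0))*c = ((8*(-5))*0)*(-13) = -40*0*(-13) = 0*(-13) = 0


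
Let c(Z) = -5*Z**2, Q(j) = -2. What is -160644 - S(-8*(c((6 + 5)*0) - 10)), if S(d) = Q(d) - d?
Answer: -160562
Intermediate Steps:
S(d) = -2 - d
-160644 - S(-8*(c((6 + 5)*0) - 10)) = -160644 - (-2 - (-8)*(-5*((6 + 5)*0)**2 - 10)) = -160644 - (-2 - (-8)*(-5*(11*0)**2 - 10)) = -160644 - (-2 - (-8)*(-5*0**2 - 10)) = -160644 - (-2 - (-8)*(-5*0 - 10)) = -160644 - (-2 - (-8)*(0 - 10)) = -160644 - (-2 - (-8)*(-10)) = -160644 - (-2 - 1*80) = -160644 - (-2 - 80) = -160644 - 1*(-82) = -160644 + 82 = -160562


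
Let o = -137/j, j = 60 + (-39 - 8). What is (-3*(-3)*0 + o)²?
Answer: 18769/169 ≈ 111.06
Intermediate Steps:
j = 13 (j = 60 - 47 = 13)
o = -137/13 ≈ -10.538
(-3*(-3)*0 + o)² = (-3*(-3)*0 - 137/13)² = (9*0 - 137/13)² = (0 - 137/13)² = (-137/13)² = 18769/169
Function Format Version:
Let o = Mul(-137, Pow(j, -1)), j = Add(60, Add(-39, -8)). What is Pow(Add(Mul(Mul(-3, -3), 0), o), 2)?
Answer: Rational(18769, 169) ≈ 111.06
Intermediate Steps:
j = 13 (j = Add(60, -47) = 13)
o = Rational(-137, 13) (o = Mul(-137, Pow(13, -1)) = Mul(-137, Rational(1, 13)) = Rational(-137, 13) ≈ -10.538)
Pow(Add(Mul(Mul(-3, -3), 0), o), 2) = Pow(Add(Mul(Mul(-3, -3), 0), Rational(-137, 13)), 2) = Pow(Add(Mul(9, 0), Rational(-137, 13)), 2) = Pow(Add(0, Rational(-137, 13)), 2) = Pow(Rational(-137, 13), 2) = Rational(18769, 169)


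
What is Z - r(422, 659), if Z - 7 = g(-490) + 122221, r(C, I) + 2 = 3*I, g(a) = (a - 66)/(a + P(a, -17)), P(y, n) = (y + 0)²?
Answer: 14406910387/119805 ≈ 1.2025e+5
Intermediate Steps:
P(y, n) = y²
g(a) = (-66 + a)/(a + a²) (g(a) = (a - 66)/(a + a²) = (-66 + a)/(a + a²))
r(C, I) = -2 + 3*I
Z = 14643525262/119805 (Z = 7 + ((-66 - 490)/((-490)*(1 - 490)) + 122221) = 7 + (-1/490*(-556)/(-489) + 122221) = 7 + (-1/490*(-1/489)*(-556) + 122221) = 7 + (-278/119805 + 122221) = 7 + 14642686627/119805 = 14643525262/119805 ≈ 1.2223e+5)
Z - r(422, 659) = 14643525262/119805 - (-2 + 3*659) = 14643525262/119805 - (-2 + 1977) = 14643525262/119805 - 1*1975 = 14643525262/119805 - 1975 = 14406910387/119805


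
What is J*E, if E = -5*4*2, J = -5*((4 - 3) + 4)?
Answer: 1000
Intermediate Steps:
J = -25 (J = -5*(1 + 4) = -5*5 = -25)
E = -40 (E = -20*2 = -1*40 = -40)
J*E = -25*(-40) = 1000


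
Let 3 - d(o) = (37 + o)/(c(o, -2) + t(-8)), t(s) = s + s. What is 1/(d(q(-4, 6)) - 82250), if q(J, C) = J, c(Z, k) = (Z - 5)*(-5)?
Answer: -29/2385196 ≈ -1.2158e-5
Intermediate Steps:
t(s) = 2*s
c(Z, k) = 25 - 5*Z (c(Z, k) = (-5 + Z)*(-5) = 25 - 5*Z)
d(o) = 3 - (37 + o)/(9 - 5*o) (d(o) = 3 - (37 + o)/((25 - 5*o) + 2*(-8)) = 3 - (37 + o)/((25 - 5*o) - 16) = 3 - (37 + o)/(9 - 5*o))
1/(d(q(-4, 6)) - 82250) = 1/(2*(5 + 8*(-4))/(-9 + 5*(-4)) - 82250) = 1/(2*(5 - 32)/(-9 - 20) - 82250) = 1/(2*(-27)/(-29) - 82250) = 1/(2*(-1/29)*(-27) - 82250) = 1/(54/29 - 82250) = 1/(-2385196/29) = -29/2385196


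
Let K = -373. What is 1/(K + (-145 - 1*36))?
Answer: -1/554 ≈ -0.0018051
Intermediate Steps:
1/(K + (-145 - 1*36)) = 1/(-373 + (-145 - 1*36)) = 1/(-373 + (-145 - 36)) = 1/(-373 - 181) = 1/(-554) = -1/554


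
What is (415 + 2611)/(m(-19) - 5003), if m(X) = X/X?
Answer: -1513/2501 ≈ -0.60496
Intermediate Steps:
m(X) = 1
(415 + 2611)/(m(-19) - 5003) = (415 + 2611)/(1 - 5003) = 3026/(-5002) = 3026*(-1/5002) = -1513/2501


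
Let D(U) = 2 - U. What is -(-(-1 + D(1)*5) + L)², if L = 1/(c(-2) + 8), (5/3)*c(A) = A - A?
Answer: -961/64 ≈ -15.016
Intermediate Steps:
c(A) = 0 (c(A) = 3*(A - A)/5 = (⅗)*0 = 0)
L = ⅛ (L = 1/(0 + 8) = 1/8 = ⅛ ≈ 0.12500)
-(-(-1 + D(1)*5) + L)² = -(-(-1 + (2 - 1*1)*5) + ⅛)² = -(-(-1 + (2 - 1)*5) + ⅛)² = -(-(-1 + 1*5) + ⅛)² = -(-(-1 + 5) + ⅛)² = -(-1*4 + ⅛)² = -(-4 + ⅛)² = -(-31/8)² = -1*961/64 = -961/64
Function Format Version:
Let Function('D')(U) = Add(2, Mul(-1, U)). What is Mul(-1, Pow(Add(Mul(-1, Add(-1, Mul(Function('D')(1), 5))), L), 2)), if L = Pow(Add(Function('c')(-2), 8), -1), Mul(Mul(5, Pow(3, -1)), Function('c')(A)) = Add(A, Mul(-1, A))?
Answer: Rational(-961, 64) ≈ -15.016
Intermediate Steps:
Function('c')(A) = 0 (Function('c')(A) = Mul(Rational(3, 5), Add(A, Mul(-1, A))) = Mul(Rational(3, 5), 0) = 0)
L = Rational(1, 8) (L = Pow(Add(0, 8), -1) = Pow(8, -1) = Rational(1, 8) ≈ 0.12500)
Mul(-1, Pow(Add(Mul(-1, Add(-1, Mul(Function('D')(1), 5))), L), 2)) = Mul(-1, Pow(Add(Mul(-1, Add(-1, Mul(Add(2, Mul(-1, 1)), 5))), Rational(1, 8)), 2)) = Mul(-1, Pow(Add(Mul(-1, Add(-1, Mul(Add(2, -1), 5))), Rational(1, 8)), 2)) = Mul(-1, Pow(Add(Mul(-1, Add(-1, Mul(1, 5))), Rational(1, 8)), 2)) = Mul(-1, Pow(Add(Mul(-1, Add(-1, 5)), Rational(1, 8)), 2)) = Mul(-1, Pow(Add(Mul(-1, 4), Rational(1, 8)), 2)) = Mul(-1, Pow(Add(-4, Rational(1, 8)), 2)) = Mul(-1, Pow(Rational(-31, 8), 2)) = Mul(-1, Rational(961, 64)) = Rational(-961, 64)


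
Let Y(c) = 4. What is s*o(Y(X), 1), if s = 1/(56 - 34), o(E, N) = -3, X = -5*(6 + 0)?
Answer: -3/22 ≈ -0.13636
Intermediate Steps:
X = -30 (X = -5*6 = -30)
s = 1/22 ≈ 0.045455
s*o(Y(X), 1) = (1/22)*(-3) = -3/22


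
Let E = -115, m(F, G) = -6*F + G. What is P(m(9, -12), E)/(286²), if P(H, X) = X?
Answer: -115/81796 ≈ -0.0014059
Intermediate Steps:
m(F, G) = G - 6*F
P(m(9, -12), E)/(286²) = -115/(286²) = -115/81796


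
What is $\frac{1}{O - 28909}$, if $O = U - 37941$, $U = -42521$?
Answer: $- \frac{1}{109371} \approx -9.1432 \cdot 10^{-6}$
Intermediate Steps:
$O = -80462$ ($O = -42521 - 37941 = -80462$)
$\frac{1}{O - 28909} = \frac{1}{-80462 - 28909} = \frac{1}{-109371} = - \frac{1}{109371}$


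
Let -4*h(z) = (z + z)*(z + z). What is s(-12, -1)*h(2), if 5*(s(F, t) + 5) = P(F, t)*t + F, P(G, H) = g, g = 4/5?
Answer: 756/25 ≈ 30.240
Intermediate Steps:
g = ⅘ (g = 4*(⅕) = ⅘ ≈ 0.80000)
P(G, H) = ⅘
s(F, t) = -5 + F/5 + 4*t/25 (s(F, t) = -5 + (4*t/5 + F)/5 = -5 + (F + 4*t/5)/5 = -5 + (F/5 + 4*t/25) = -5 + F/5 + 4*t/25)
h(z) = -z² (h(z) = -(z + z)*(z + z)/4 = -2*z*2*z/4 = -z²)
s(-12, -1)*h(2) = (-5 + (⅕)*(-12) + (4/25)*(-1))*(-1*2²) = (-5 - 12/5 - 4/25)*(-1*4) = -189/25*(-4) = 756/25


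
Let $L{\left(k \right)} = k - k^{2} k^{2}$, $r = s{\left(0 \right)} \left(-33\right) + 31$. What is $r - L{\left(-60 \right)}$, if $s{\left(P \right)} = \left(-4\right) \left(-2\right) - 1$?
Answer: $12959860$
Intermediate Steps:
$s{\left(P \right)} = 7$ ($s{\left(P \right)} = 8 - 1 = 7$)
$r = -200$ ($r = 7 \left(-33\right) + 31 = -231 + 31 = -200$)
$L{\left(k \right)} = k - k^{4}$
$r - L{\left(-60 \right)} = -200 - \left(-60 - \left(-60\right)^{4}\right) = -200 - \left(-60 - 12960000\right) = -200 - -12960060 = -200 + 12960060 = 12959860$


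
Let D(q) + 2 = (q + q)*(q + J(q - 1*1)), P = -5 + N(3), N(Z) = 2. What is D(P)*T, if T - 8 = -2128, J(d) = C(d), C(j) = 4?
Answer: 16960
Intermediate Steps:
J(d) = 4
T = -2120 (T = 8 - 2128 = -2120)
P = -3 (P = -5 + 2 = -3)
D(q) = -2 + 2*q*(4 + q) (D(q) = -2 + (q + q)*(q + 4) = -2 + (2*q)*(4 + q) = -2 + 2*q*(4 + q))
D(P)*T = (-2 + 2*(-3)**2 + 8*(-3))*(-2120) = (-2 + 2*9 - 24)*(-2120) = (-2 + 18 - 24)*(-2120) = -8*(-2120) = 16960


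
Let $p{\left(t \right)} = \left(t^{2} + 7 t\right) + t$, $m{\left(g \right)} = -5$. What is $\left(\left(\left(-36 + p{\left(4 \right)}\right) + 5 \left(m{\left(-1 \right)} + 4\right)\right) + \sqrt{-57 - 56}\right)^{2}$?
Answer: $\left(7 + i \sqrt{113}\right)^{2} \approx -64.0 + 148.82 i$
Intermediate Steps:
$p{\left(t \right)} = t^{2} + 8 t$
$\left(\left(\left(-36 + p{\left(4 \right)}\right) + 5 \left(m{\left(-1 \right)} + 4\right)\right) + \sqrt{-57 - 56}\right)^{2} = \left(\left(\left(-36 + 4 \left(8 + 4\right)\right) + 5 \left(-5 + 4\right)\right) + \sqrt{-57 - 56}\right)^{2} = \left(\left(\left(-36 + 4 \cdot 12\right) + 5 \left(-1\right)\right) + \sqrt{-113}\right)^{2} = \left(\left(\left(-36 + 48\right) - 5\right) + i \sqrt{113}\right)^{2} = \left(\left(12 - 5\right) + i \sqrt{113}\right)^{2} = \left(7 + i \sqrt{113}\right)^{2}$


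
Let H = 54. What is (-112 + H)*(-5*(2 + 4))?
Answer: 1740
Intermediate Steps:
(-112 + H)*(-5*(2 + 4)) = (-112 + 54)*(-5*(2 + 4)) = -(-290)*6 = -58*(-30) = 1740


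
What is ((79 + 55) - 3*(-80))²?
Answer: 139876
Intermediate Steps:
((79 + 55) - 3*(-80))² = (134 + 240)² = 374² = 139876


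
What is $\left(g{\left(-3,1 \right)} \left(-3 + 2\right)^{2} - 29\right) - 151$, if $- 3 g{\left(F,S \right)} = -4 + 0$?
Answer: $- \frac{536}{3} \approx -178.67$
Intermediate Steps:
$g{\left(F,S \right)} = \frac{4}{3}$ ($g{\left(F,S \right)} = - \frac{-4 + 0}{3} = \left(- \frac{1}{3}\right) \left(-4\right) = \frac{4}{3}$)
$\left(g{\left(-3,1 \right)} \left(-3 + 2\right)^{2} - 29\right) - 151 = \left(\frac{4 \left(-3 + 2\right)^{2}}{3} - 29\right) - 151 = \left(\frac{4 \left(-1\right)^{2}}{3} - 29\right) - 151 = \left(\frac{4}{3} \cdot 1 - 29\right) - 151 = \left(\frac{4}{3} - 29\right) - 151 = - \frac{83}{3} - 151 = - \frac{536}{3}$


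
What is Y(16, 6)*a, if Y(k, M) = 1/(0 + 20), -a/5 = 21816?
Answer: -5454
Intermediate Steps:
a = -109080 (a = -5*21816 = -109080)
Y(k, M) = 1/20
Y(16, 6)*a = (1/20)*(-109080) = -5454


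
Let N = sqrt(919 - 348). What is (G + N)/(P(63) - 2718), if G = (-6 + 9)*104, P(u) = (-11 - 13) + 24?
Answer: -52/453 - sqrt(571)/2718 ≈ -0.12358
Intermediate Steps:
P(u) = 0 (P(u) = -24 + 24 = 0)
G = 312 (G = 3*104 = 312)
N = sqrt(571) ≈ 23.896
(G + N)/(P(63) - 2718) = (312 + sqrt(571))/(0 - 2718) = (312 + sqrt(571))/(-2718) = (312 + sqrt(571))*(-1/2718) = -52/453 - sqrt(571)/2718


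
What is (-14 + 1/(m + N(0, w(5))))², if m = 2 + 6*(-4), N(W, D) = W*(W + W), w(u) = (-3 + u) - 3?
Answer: 95481/484 ≈ 197.27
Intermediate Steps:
w(u) = -6 + u
N(W, D) = 2*W² (N(W, D) = W*(2*W) = 2*W²)
m = -22 (m = 2 - 24 = -22)
(-14 + 1/(m + N(0, w(5))))² = (-14 + 1/(-22 + 2*0²))² = (-14 + 1/(-22 + 2*0))² = (-14 + 1/(-22 + 0))² = (-14 + 1/(-22))² = (-14 - 1/22)² = (-309/22)² = 95481/484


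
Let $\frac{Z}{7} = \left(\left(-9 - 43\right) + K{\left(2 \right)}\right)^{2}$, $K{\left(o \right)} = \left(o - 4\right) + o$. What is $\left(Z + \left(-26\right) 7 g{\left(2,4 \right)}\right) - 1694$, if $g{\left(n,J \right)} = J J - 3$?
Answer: $14868$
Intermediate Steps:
$g{\left(n,J \right)} = -3 + J^{2}$ ($g{\left(n,J \right)} = J^{2} - 3 = -3 + J^{2}$)
$K{\left(o \right)} = -4 + 2 o$ ($K{\left(o \right)} = \left(-4 + o\right) + o = -4 + 2 o$)
$Z = 18928$ ($Z = 7 \left(\left(-9 - 43\right) + \left(-4 + 2 \cdot 2\right)\right)^{2} = 7 \left(\left(-9 - 43\right) + \left(-4 + 4\right)\right)^{2} = 7 \left(-52 + 0\right)^{2} = 7 \left(-52\right)^{2} = 7 \cdot 2704 = 18928$)
$\left(Z + \left(-26\right) 7 g{\left(2,4 \right)}\right) - 1694 = \left(18928 + \left(-26\right) 7 \left(-3 + 4^{2}\right)\right) - 1694 = \left(18928 - 182 \left(-3 + 16\right)\right) - 1694 = \left(18928 - 2366\right) - 1694 = 16562 - 1694 = 14868$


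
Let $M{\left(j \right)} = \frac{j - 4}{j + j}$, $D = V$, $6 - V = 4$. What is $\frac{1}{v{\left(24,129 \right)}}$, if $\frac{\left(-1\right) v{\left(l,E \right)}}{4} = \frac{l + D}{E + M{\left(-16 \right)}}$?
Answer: $- \frac{1037}{832} \approx -1.2464$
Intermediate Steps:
$V = 2$ ($V = 6 - 4 = 2$)
$D = 2$
$M{\left(j \right)} = \frac{-4 + j}{2 j}$
$v{\left(l,E \right)} = - \frac{4 \left(2 + l\right)}{\frac{5}{8} + E}$ ($v{\left(l,E \right)} = - 4 \frac{l + 2}{E + \frac{-4 - 16}{2 \left(-16\right)}} = - 4 \frac{2 + l}{E + \frac{1}{2} \left(- \frac{1}{16}\right) \left(-20\right)} = - 4 \frac{2 + l}{E + \frac{5}{8}} = - 4 \frac{2 + l}{\frac{5}{8} + E} = - \frac{4 \left(2 + l\right)}{\frac{5}{8} + E}$)
$\frac{1}{v{\left(24,129 \right)}} = \frac{1}{32 \frac{1}{5 + 8 \cdot 129} \left(-2 - 24\right)} = \frac{1}{32 \frac{1}{5 + 1032} \left(-2 - 24\right)} = \frac{1}{32 \cdot \frac{1}{1037} \left(-26\right)} = \frac{1}{- \frac{832}{1037}} = - \frac{1037}{832}$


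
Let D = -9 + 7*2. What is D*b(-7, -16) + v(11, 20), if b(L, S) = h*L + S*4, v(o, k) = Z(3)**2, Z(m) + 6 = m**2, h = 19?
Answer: -976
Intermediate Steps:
Z(m) = -6 + m**2
v(o, k) = 9 (v(o, k) = (-6 + 3**2)**2 = (-6 + 9)**2 = 3**2 = 9)
b(L, S) = 4*S + 19*L (b(L, S) = 19*L + S*4 = 19*L + 4*S = 4*S + 19*L)
D = 5 (D = -9 + 14 = 5)
D*b(-7, -16) + v(11, 20) = 5*(4*(-16) + 19*(-7)) + 9 = 5*(-64 - 133) + 9 = 5*(-197) + 9 = -985 + 9 = -976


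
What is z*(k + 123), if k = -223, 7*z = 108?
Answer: -10800/7 ≈ -1542.9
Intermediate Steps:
z = 108/7 (z = (⅐)*108 = 108/7 ≈ 15.429)
z*(k + 123) = 108*(-223 + 123)/7 = (108/7)*(-100) = -10800/7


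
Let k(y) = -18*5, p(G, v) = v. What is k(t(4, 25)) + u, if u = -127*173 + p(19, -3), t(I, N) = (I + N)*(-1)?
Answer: -22064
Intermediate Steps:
t(I, N) = -I - N
u = -21974 (u = -127*173 - 3 = -21971 - 3 = -21974)
k(y) = -90
k(t(4, 25)) + u = -90 - 21974 = -22064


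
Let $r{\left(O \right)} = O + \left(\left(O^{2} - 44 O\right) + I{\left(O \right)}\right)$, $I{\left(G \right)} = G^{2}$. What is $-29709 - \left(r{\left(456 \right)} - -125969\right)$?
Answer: $-551942$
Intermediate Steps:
$r{\left(O \right)} = - 43 O + 2 O^{2}$ ($r{\left(O \right)} = O + \left(\left(O^{2} - 44 O\right) + O^{2}\right) = O + \left(- 44 O + 2 O^{2}\right) = - 43 O + 2 O^{2}$)
$-29709 - \left(r{\left(456 \right)} - -125969\right) = -29709 - \left(456 \left(-43 + 2 \cdot 456\right) - -125969\right) = -29709 - \left(456 \left(-43 + 912\right) + 125969\right) = -29709 - \left(456 \cdot 869 + 125969\right) = -29709 - \left(396264 + 125969\right) = -29709 - 522233 = -551942$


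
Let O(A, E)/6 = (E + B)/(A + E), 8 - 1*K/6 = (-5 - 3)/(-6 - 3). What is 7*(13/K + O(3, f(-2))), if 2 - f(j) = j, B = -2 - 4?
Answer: -1263/128 ≈ -9.8672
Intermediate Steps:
K = 128/3 (K = 48 - 6*(-5 - 3)/(-6 - 3) = 48 - (-48)/(-9) = 48 - (-48)*(-1)/9 = 48 - 6*8/9 = 48 - 16/3 = 128/3 ≈ 42.667)
B = -6
f(j) = 2 - j
O(A, E) = 6*(-6 + E)/(A + E) (O(A, E) = 6*((E - 6)/(A + E)) = 6*((-6 + E)/(A + E)) = 6*(-6 + E)/(A + E))
7*(13/K + O(3, f(-2))) = 7*(13/(128/3) + 6*(-6 + (2 - 1*(-2)))/(3 + (2 - 1*(-2)))) = 7*(13*(3/128) + 6*(-6 + (2 + 2))/(3 + (2 + 2))) = 7*(39/128 + 6*(-6 + 4)/(3 + 4)) = 7*(39/128 + 6*(-2)/7) = 7*(39/128 + 6*(⅐)*(-2)) = 7*(39/128 - 12/7) = 7*(-1263/896) = -1263/128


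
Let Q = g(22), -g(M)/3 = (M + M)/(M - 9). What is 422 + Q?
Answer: 5354/13 ≈ 411.85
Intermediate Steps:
g(M) = -6*M/(-9 + M) (g(M) = -3*(M + M)/(M - 9) = -3*2*M/(-9 + M) = -6*M/(-9 + M))
Q = -132/13 (Q = -6*22/(-9 + 22) = -6*22/13 = -6*22*1/13 = -132/13 ≈ -10.154)
422 + Q = 422 - 132/13 = 5354/13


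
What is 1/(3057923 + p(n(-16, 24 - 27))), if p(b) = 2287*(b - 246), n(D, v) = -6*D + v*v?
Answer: 1/2735456 ≈ 3.6557e-7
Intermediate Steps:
n(D, v) = v**2 - 6*D (n(D, v) = -6*D + v**2 = v**2 - 6*D)
p(b) = -562602 + 2287*b (p(b) = 2287*(-246 + b) = -562602 + 2287*b)
1/(3057923 + p(n(-16, 24 - 27))) = 1/(3057923 + (-562602 + 2287*((24 - 27)**2 - 6*(-16)))) = 1/(3057923 + (-562602 + 2287*((-3)**2 + 96))) = 1/(3057923 + (-562602 + 2287*(9 + 96))) = 1/(3057923 + (-562602 + 2287*105)) = 1/(3057923 + (-562602 + 240135)) = 1/(3057923 - 322467) = 1/2735456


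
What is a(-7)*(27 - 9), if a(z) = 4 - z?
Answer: 198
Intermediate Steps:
a(-7)*(27 - 9) = (4 - 1*(-7))*(27 - 9) = (4 + 7)*18 = 11*18 = 198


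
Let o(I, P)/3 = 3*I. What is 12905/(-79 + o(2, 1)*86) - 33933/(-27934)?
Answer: 410335847/41035046 ≈ 9.9996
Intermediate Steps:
o(I, P) = 9*I (o(I, P) = 3*(3*I) = 9*I)
12905/(-79 + o(2, 1)*86) - 33933/(-27934) = 12905/(-79 + (9*2)*86) - 33933/(-27934) = 12905/(-79 + 18*86) - 33933*(-1/27934) = 12905/(-79 + 1548) + 33933/27934 = 12905/1469 + 33933/27934 = 410335847/41035046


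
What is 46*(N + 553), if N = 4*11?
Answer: 27462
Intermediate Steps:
N = 44
46*(N + 553) = 46*(44 + 553) = 46*597 = 27462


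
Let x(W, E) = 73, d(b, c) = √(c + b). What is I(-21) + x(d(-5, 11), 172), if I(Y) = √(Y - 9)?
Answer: 73 + I*√30 ≈ 73.0 + 5.4772*I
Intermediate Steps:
d(b, c) = √(b + c)
I(Y) = √(-9 + Y)
I(-21) + x(d(-5, 11), 172) = √(-9 - 21) + 73 = √(-30) + 73 = I*√30 + 73 = 73 + I*√30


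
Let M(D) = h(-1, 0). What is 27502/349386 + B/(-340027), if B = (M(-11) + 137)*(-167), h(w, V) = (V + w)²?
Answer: 8701686155/59400336711 ≈ 0.14649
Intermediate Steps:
M(D) = 1 (M(D) = (0 - 1)² = (-1)² = 1)
B = -23046 (B = (1 + 137)*(-167) = 138*(-167) = -23046)
27502/349386 + B/(-340027) = 27502/349386 - 23046/(-340027) = 27502*(1/349386) - 23046*(-1/340027) = 13751/174693 + 23046/340027 = 8701686155/59400336711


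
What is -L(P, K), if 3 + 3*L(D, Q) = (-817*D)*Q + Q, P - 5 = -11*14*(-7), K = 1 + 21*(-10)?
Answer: -184925287/3 ≈ -6.1642e+7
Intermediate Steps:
K = -209 (K = 1 - 210 = -209)
P = 1083 (P = 5 - 11*14*(-7) = 5 - 154*(-7) = 5 + 1078 = 1083)
L(D, Q) = -1 + Q/3 - 817*D*Q/3 (L(D, Q) = -1 + ((-817*D)*Q + Q)/3 = -1 + (-817*D*Q + Q)/3 = -1 + (Q - 817*D*Q)/3 = -1 + (Q/3 - 817*D*Q/3) = -1 + Q/3 - 817*D*Q/3)
-L(P, K) = -(-1 + (⅓)*(-209) - 817/3*1083*(-209)) = -(-1 - 209/3 + 61641833) = -1*184925287/3 = -184925287/3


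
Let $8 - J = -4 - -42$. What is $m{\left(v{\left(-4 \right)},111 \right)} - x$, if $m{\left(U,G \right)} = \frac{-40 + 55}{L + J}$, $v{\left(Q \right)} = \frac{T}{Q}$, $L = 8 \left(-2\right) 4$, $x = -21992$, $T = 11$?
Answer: $\frac{2067233}{94} \approx 21992.0$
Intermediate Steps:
$J = -30$ ($J = 8 - \left(-4 - -42\right) = 8 - \left(-4 + 42\right) = 8 - 38 = -30$)
$L = -64$ ($L = \left(-16\right) 4 = -64$)
$v{\left(Q \right)} = \frac{11}{Q}$
$m{\left(U,G \right)} = - \frac{15}{94}$ ($m{\left(U,G \right)} = \frac{-40 + 55}{-64 - 30} = \frac{15}{-94} = 15 \left(- \frac{1}{94}\right) = - \frac{15}{94}$)
$m{\left(v{\left(-4 \right)},111 \right)} - x = - \frac{15}{94} - -21992 = - \frac{15}{94} + 21992 = \frac{2067233}{94}$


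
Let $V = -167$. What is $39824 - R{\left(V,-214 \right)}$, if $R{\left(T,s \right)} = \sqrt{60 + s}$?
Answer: $39824 - i \sqrt{154} \approx 39824.0 - 12.41 i$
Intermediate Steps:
$39824 - R{\left(V,-214 \right)} = 39824 - \sqrt{60 - 214} = 39824 - \sqrt{-154} = 39824 - i \sqrt{154}$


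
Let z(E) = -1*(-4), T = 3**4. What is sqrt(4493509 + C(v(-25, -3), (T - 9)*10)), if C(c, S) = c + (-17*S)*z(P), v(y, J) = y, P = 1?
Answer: 6*sqrt(123459) ≈ 2108.2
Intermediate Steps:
T = 81
z(E) = 4
C(c, S) = c - 68*S (C(c, S) = c - 17*S*4 = c - 68*S)
sqrt(4493509 + C(v(-25, -3), (T - 9)*10)) = sqrt(4493509 + (-25 - 68*(81 - 9)*10)) = sqrt(4493509 + (-25 - 4896*10)) = sqrt(4493509 + (-25 - 68*720)) = sqrt(4493509 + (-25 - 48960)) = sqrt(4493509 - 48985) = sqrt(4444524) = 6*sqrt(123459)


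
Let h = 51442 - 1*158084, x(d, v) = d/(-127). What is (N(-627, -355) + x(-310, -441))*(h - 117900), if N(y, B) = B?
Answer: 10053868050/127 ≈ 7.9164e+7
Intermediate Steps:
x(d, v) = -d/127 (x(d, v) = d*(-1/127) = -d/127)
h = -106642 (h = 51442 - 158084 = -106642)
(N(-627, -355) + x(-310, -441))*(h - 117900) = (-355 - 1/127*(-310))*(-106642 - 117900) = (-355 + 310/127)*(-224542) = -44775/127*(-224542) = 10053868050/127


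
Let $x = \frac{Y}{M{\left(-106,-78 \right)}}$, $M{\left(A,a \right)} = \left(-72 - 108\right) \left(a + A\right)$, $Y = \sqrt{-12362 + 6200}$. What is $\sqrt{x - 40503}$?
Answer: $\frac{\sqrt{-308535652800 + 230 i \sqrt{6162}}}{2760} \approx 5.8884 \cdot 10^{-6} + 201.25 i$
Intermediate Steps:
$Y = i \sqrt{6162}$ ($Y = \sqrt{-6162} = i \sqrt{6162} \approx 78.498 i$)
$M{\left(A,a \right)} = - 180 A - 180 a$ ($M{\left(A,a \right)} = - 180 \left(A + a\right) = - 180 A - 180 a$)
$x = \frac{i \sqrt{6162}}{33120}$ ($x = \frac{i \sqrt{6162}}{\left(-180\right) \left(-106\right) - -14040} = \frac{i \sqrt{6162}}{19080 + 14040} = \frac{i \sqrt{6162}}{33120} \approx 0.0023701 i$)
$\sqrt{x - 40503} = \sqrt{\frac{i \sqrt{6162}}{33120} - 40503} = \sqrt{-40503 + \frac{i \sqrt{6162}}{33120}}$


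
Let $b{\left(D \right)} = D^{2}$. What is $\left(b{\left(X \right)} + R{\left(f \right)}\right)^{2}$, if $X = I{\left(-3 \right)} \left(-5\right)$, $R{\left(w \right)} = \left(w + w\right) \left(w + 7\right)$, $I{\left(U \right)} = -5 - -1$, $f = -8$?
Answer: $173056$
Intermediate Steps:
$I{\left(U \right)} = -4$ ($I{\left(U \right)} = -5 + 1 = -4$)
$R{\left(w \right)} = 2 w \left(7 + w\right)$
$X = 20$ ($X = \left(-4\right) \left(-5\right) = 20$)
$\left(b{\left(X \right)} + R{\left(f \right)}\right)^{2} = \left(20^{2} + 2 \left(-8\right) \left(7 - 8\right)\right)^{2} = \left(400 + 2 \left(-8\right) \left(-1\right)\right)^{2} = \left(400 + 16\right)^{2} = 416^{2} = 173056$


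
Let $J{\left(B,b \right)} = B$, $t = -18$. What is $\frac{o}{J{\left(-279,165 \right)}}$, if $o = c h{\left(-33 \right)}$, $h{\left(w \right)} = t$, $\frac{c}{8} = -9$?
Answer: $- \frac{144}{31} \approx -4.6452$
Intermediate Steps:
$c = -72$ ($c = 8 \left(-9\right) = -72$)
$h{\left(w \right)} = -18$
$o = 1296$ ($o = \left(-72\right) \left(-18\right) = 1296$)
$\frac{o}{J{\left(-279,165 \right)}} = \frac{1296}{-279} = 1296 \left(- \frac{1}{279}\right) = - \frac{144}{31}$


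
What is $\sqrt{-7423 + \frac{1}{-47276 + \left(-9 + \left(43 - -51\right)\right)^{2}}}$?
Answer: $\frac{i \sqrt{98405827994}}{3641} \approx 86.157 i$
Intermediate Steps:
$\sqrt{-7423 + \frac{1}{-47276 + \left(-9 + \left(43 - -51\right)\right)^{2}}} = \sqrt{-7423 + \frac{1}{-47276 + \left(-9 + \left(43 + 51\right)\right)^{2}}} = \sqrt{-7423 + \frac{1}{-47276 + \left(-9 + 94\right)^{2}}} = \sqrt{-7423 + \frac{1}{-47276 + 85^{2}}} = \sqrt{-7423 + \frac{1}{-47276 + 7225}} = \sqrt{-7423 + \frac{1}{-40051}} = \sqrt{-7423 - \frac{1}{40051}} = \sqrt{- \frac{297298574}{40051}} = \frac{i \sqrt{98405827994}}{3641}$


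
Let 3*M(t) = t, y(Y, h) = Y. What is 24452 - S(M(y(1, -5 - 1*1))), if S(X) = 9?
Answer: 24443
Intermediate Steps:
M(t) = t/3
24452 - S(M(y(1, -5 - 1*1))) = 24452 - 1*9 = 24452 - 9 = 24443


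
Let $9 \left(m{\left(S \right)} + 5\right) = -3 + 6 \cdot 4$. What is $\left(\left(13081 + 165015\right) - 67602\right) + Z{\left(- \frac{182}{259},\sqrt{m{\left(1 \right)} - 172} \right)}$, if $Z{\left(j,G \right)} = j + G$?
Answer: $\frac{4088252}{37} + \frac{2 i \sqrt{393}}{3} \approx 1.1049 \cdot 10^{5} + 13.216 i$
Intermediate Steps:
$m{\left(S \right)} = - \frac{8}{3}$ ($m{\left(S \right)} = -5 + \frac{-3 + 6 \cdot 4}{9} = -5 + \frac{-3 + 24}{9} = -5 + \frac{1}{9} \cdot 21 = -5 + \frac{7}{3} = - \frac{8}{3}$)
$Z{\left(j,G \right)} = G + j$
$\left(\left(13081 + 165015\right) - 67602\right) + Z{\left(- \frac{182}{259},\sqrt{m{\left(1 \right)} - 172} \right)} = \left(\left(13081 + 165015\right) - 67602\right) + \left(\sqrt{- \frac{8}{3} - 172} - \frac{182}{259}\right) = \left(178096 - 67602\right) + \left(\sqrt{- \frac{524}{3}} - \frac{26}{37}\right) = 110494 - \left(\frac{26}{37} - \frac{2 i \sqrt{393}}{3}\right) = \frac{4088252}{37} + \frac{2 i \sqrt{393}}{3}$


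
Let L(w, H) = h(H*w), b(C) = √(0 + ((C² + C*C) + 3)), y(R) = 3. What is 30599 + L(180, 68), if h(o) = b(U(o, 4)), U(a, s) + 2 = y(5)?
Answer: 30599 + √5 ≈ 30601.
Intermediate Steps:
U(a, s) = 1 (U(a, s) = -2 + 3 = 1)
b(C) = √(3 + 2*C²) (b(C) = √(0 + ((C² + C²) + 3)) = √(0 + (2*C² + 3)) = √(0 + (3 + 2*C²)) = √(3 + 2*C²))
h(o) = √5 (h(o) = √(3 + 2*1²) = √(3 + 2*1) = √(3 + 2) = √5)
L(w, H) = √5
30599 + L(180, 68) = 30599 + √5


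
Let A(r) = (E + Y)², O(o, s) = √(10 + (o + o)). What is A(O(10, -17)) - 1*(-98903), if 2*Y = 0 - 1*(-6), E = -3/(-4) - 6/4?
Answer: 1582529/16 ≈ 98908.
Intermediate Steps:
E = -¾ (E = -3*(-¼) - 6*¼ = ¾ - 3/2 = -¾ ≈ -0.75000)
Y = 3 (Y = (0 - 1*(-6))/2 = (0 + 6)/2 = (½)*6 = 3)
O(o, s) = √(10 + 2*o)
A(r) = 81/16 (A(r) = (-¾ + 3)² = (9/4)² = 81/16)
A(O(10, -17)) - 1*(-98903) = 81/16 - 1*(-98903) = 81/16 + 98903 = 1582529/16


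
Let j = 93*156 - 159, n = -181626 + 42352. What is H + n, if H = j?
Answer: -124925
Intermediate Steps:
n = -139274
j = 14349 (j = 14508 - 159 = 14349)
H = 14349
H + n = 14349 - 139274 = -124925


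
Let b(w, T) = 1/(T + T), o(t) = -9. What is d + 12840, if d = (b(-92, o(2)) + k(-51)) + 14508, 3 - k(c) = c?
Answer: 493235/18 ≈ 27402.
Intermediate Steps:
k(c) = 3 - c
b(w, T) = 1/(2*T)
d = 262115/18 (d = ((½)/(-9) + (3 - 1*(-51))) + 14508 = ((½)*(-⅑) + (3 + 51)) + 14508 = (-1/18 + 54) + 14508 = 971/18 + 14508 = 262115/18 ≈ 14562.)
d + 12840 = 262115/18 + 12840 = 493235/18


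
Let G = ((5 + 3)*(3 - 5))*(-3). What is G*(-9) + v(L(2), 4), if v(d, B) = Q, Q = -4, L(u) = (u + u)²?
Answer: -436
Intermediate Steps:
L(u) = 4*u² (L(u) = (2*u)² = 4*u²)
v(d, B) = -4
G = 48 (G = (8*(-2))*(-3) = -16*(-3) = 48)
G*(-9) + v(L(2), 4) = 48*(-9) - 4 = -432 - 4 = -436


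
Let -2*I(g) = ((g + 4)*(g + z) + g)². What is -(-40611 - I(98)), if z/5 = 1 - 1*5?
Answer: -32392847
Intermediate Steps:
z = -20 (z = 5*(1 - 1*5) = 5*(1 - 5) = 5*(-4) = -20)
I(g) = -(g + (-20 + g)*(4 + g))²/2 (I(g) = -((g + 4)*(g - 20) + g)²/2 = -((4 + g)*(-20 + g) + g)²/2 = -((-20 + g)*(4 + g) + g)²/2 = -(g + (-20 + g)*(4 + g))²/2)
-(-40611 - I(98)) = -(-40611 - (-1)*(80 - 1*98² + 15*98)²/2) = -(-40611 - (-1)*(80 - 1*9604 + 1470)²/2) = -(-40611 - (-1)*(80 - 9604 + 1470)²/2) = -(-40611 - (-1)*(-8054)²/2) = -(-40611 - (-1)*64866916/2) = -(-40611 - 1*(-32433458)) = -(-40611 + 32433458) = -1*32392847 = -32392847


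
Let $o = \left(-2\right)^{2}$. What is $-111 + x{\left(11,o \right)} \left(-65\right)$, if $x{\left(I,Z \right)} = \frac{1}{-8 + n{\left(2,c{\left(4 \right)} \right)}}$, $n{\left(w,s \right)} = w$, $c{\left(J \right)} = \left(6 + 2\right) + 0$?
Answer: $- \frac{601}{6} \approx -100.17$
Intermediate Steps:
$o = 4$
$c{\left(J \right)} = 8$ ($c{\left(J \right)} = 8 + 0 = 8$)
$x{\left(I,Z \right)} = - \frac{1}{6}$ ($x{\left(I,Z \right)} = \frac{1}{-8 + 2} = \frac{1}{-6} = - \frac{1}{6}$)
$-111 + x{\left(11,o \right)} \left(-65\right) = -111 - - \frac{65}{6} = -111 + \frac{65}{6} = - \frac{601}{6}$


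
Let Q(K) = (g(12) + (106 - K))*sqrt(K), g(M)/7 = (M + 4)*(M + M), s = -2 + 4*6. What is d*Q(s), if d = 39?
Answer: 108108*sqrt(22) ≈ 5.0707e+5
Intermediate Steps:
s = 22 (s = -2 + 24 = 22)
g(M) = 14*M*(4 + M) (g(M) = 7*((M + 4)*(M + M)) = 7*((4 + M)*(2*M)) = 7*(2*M*(4 + M)) = 14*M*(4 + M))
Q(K) = sqrt(K)*(2794 - K) (Q(K) = (14*12*(4 + 12) + (106 - K))*sqrt(K) = (14*12*16 + (106 - K))*sqrt(K) = (2688 + (106 - K))*sqrt(K) = (2794 - K)*sqrt(K) = sqrt(K)*(2794 - K))
d*Q(s) = 39*(sqrt(22)*(2794 - 1*22)) = 39*(sqrt(22)*(2794 - 22)) = 39*(sqrt(22)*2772) = 39*(2772*sqrt(22)) = 108108*sqrt(22)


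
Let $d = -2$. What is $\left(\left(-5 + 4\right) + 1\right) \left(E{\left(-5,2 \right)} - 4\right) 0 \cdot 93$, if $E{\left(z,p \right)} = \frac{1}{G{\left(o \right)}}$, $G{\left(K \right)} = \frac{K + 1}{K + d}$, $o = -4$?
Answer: $0$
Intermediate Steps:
$G{\left(K \right)} = \frac{1 + K}{-2 + K}$ ($G{\left(K \right)} = \frac{K + 1}{K - 2} = \frac{1 + K}{-2 + K}$)
$E{\left(z,p \right)} = 2$ ($E{\left(z,p \right)} = \frac{1}{\frac{1}{-2 - 4} \left(1 - 4\right)} = \frac{1}{\frac{1}{-6} \left(-3\right)} = \frac{1}{\left(- \frac{1}{6}\right) \left(-3\right)} = \frac{1}{\frac{1}{2}} = 2$)
$\left(\left(-5 + 4\right) + 1\right) \left(E{\left(-5,2 \right)} - 4\right) 0 \cdot 93 = \left(\left(-5 + 4\right) + 1\right) \left(2 - 4\right) 0 \cdot 93 = \left(-1 + 1\right) \left(-2\right) 0 \cdot 93 = 0 \left(-2\right) 0 \cdot 93 = 0 \cdot 0 \cdot 93 = 0 \cdot 93 = 0$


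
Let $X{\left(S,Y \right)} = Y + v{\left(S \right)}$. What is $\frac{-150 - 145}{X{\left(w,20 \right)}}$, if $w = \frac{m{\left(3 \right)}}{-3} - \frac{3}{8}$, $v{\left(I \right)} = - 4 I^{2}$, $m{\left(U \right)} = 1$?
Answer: $- \frac{42480}{2591} \approx -16.395$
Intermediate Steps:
$w = - \frac{17}{24}$ ($w = 1 \frac{1}{-3} - \frac{3}{8} = 1 \left(- \frac{1}{3}\right) - \frac{3}{8} = - \frac{1}{3} - \frac{3}{8} = - \frac{17}{24} \approx -0.70833$)
$X{\left(S,Y \right)} = Y - 4 S^{2}$
$\frac{-150 - 145}{X{\left(w,20 \right)}} = \frac{-150 - 145}{20 - 4 \left(- \frac{17}{24}\right)^{2}} = \frac{-150 - 145}{20 - \frac{289}{144}} = - \frac{295}{20 - \frac{289}{144}} = - \frac{295}{\frac{2591}{144}} = \left(-295\right) \frac{144}{2591} = - \frac{42480}{2591}$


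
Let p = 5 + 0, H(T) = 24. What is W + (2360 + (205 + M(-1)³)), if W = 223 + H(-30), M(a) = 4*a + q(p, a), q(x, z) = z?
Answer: 2687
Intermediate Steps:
p = 5
M(a) = 5*a (M(a) = 4*a + a = 5*a)
W = 247 (W = 223 + 24 = 247)
W + (2360 + (205 + M(-1)³)) = 247 + (2360 + (205 + (5*(-1))³)) = 247 + (2360 + (205 + (-5)³)) = 247 + (2360 + (205 - 125)) = 247 + (2360 + 80) = 247 + 2440 = 2687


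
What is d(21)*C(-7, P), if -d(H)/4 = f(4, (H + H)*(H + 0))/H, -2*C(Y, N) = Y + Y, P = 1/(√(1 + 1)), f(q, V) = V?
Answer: -1176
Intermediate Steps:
P = √2/2 (P = 1/(√2) = √2/2 ≈ 0.70711)
C(Y, N) = -Y (C(Y, N) = -(Y + Y)/2 = -Y)
d(H) = -8*H (d(H) = -4*(H + H)*(H + 0)/H = -4*(2*H)*H/H = -4*2*H²/H = -8*H)
d(21)*C(-7, P) = (-8*21)*(-1*(-7)) = -168*7 = -1176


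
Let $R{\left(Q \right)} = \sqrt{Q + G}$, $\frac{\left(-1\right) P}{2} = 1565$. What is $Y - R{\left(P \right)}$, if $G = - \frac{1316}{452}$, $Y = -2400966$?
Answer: $-2400966 - \frac{i \sqrt{40004147}}{113} \approx -2.401 \cdot 10^{6} - 55.972 i$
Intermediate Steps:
$P = -3130$ ($P = \left(-2\right) 1565 = -3130$)
$G = - \frac{329}{113}$ ($G = \left(-1316\right) \frac{1}{452} = - \frac{329}{113} \approx -2.9115$)
$R{\left(Q \right)} = \sqrt{- \frac{329}{113} + Q}$ ($R{\left(Q \right)} = \sqrt{Q - \frac{329}{113}} = \sqrt{- \frac{329}{113} + Q}$)
$Y - R{\left(P \right)} = -2400966 - \frac{\sqrt{-37177 + 12769 \left(-3130\right)}}{113} = -2400966 - \frac{\sqrt{-37177 - 39966970}}{113} = -2400966 - \frac{\sqrt{-40004147}}{113} = -2400966 - \frac{i \sqrt{40004147}}{113}$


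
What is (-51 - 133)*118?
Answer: -21712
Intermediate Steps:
(-51 - 133)*118 = -184*118 = -21712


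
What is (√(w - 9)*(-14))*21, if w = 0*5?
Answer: -882*I ≈ -882.0*I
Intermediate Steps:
w = 0
(√(w - 9)*(-14))*21 = (√(0 - 9)*(-14))*21 = (√(-9)*(-14))*21 = ((3*I)*(-14))*21 = -42*I*21 = -882*I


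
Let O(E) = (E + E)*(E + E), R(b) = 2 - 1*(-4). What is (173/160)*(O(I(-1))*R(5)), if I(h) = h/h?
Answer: 519/20 ≈ 25.950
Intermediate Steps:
I(h) = 1
R(b) = 6 (R(b) = 2 + 4 = 6)
O(E) = 4*E² (O(E) = (2*E)*(2*E) = 4*E²)
(173/160)*(O(I(-1))*R(5)) = (173/160)*((4*1²)*6) = (173*(1/160))*((4*1)*6) = 173*(4*6)/160 = (173/160)*24 = 519/20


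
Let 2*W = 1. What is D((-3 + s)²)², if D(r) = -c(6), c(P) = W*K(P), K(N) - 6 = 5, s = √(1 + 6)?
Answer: 121/4 ≈ 30.250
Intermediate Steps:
W = ½ (W = (½)*1 = ½ ≈ 0.50000)
s = √7 ≈ 2.6458
K(N) = 11 (K(N) = 6 + 5 = 11)
c(P) = 11/2 (c(P) = (½)*11 = 11/2)
D(r) = -11/2 (D(r) = -1*11/2 = -11/2)
D((-3 + s)²)² = (-11/2)² = 121/4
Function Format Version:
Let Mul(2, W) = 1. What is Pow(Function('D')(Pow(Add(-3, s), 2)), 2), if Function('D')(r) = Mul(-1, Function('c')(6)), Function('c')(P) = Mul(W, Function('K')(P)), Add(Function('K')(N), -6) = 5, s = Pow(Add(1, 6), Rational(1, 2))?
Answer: Rational(121, 4) ≈ 30.250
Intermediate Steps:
W = Rational(1, 2) (W = Mul(Rational(1, 2), 1) = Rational(1, 2) ≈ 0.50000)
s = Pow(7, Rational(1, 2)) ≈ 2.6458
Function('K')(N) = 11 (Function('K')(N) = Add(6, 5) = 11)
Function('c')(P) = Rational(11, 2) (Function('c')(P) = Mul(Rational(1, 2), 11) = Rational(11, 2))
Function('D')(r) = Rational(-11, 2) (Function('D')(r) = Mul(-1, Rational(11, 2)) = Rational(-11, 2))
Pow(Function('D')(Pow(Add(-3, s), 2)), 2) = Pow(Rational(-11, 2), 2) = Rational(121, 4)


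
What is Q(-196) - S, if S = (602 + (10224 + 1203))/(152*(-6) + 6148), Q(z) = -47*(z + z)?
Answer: 96456035/5236 ≈ 18422.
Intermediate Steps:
Q(z) = -94*z
S = 12029/5236 (S = (602 + 11427)/(-912 + 6148) = 12029/5236 ≈ 2.2974)
Q(-196) - S = -94*(-196) - 1*12029/5236 = 18424 - 12029/5236 = 96456035/5236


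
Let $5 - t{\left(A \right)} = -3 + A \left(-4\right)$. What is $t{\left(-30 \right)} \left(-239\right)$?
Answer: $26768$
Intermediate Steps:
$t{\left(A \right)} = 8 + 4 A$ ($t{\left(A \right)} = 5 - \left(-3 + A \left(-4\right)\right) = 5 - \left(-3 - 4 A\right) = 5 + \left(3 + 4 A\right) = 8 + 4 A$)
$t{\left(-30 \right)} \left(-239\right) = \left(8 + 4 \left(-30\right)\right) \left(-239\right) = \left(8 - 120\right) \left(-239\right) = \left(-112\right) \left(-239\right) = 26768$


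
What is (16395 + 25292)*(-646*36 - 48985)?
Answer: -3011510567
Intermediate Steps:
(16395 + 25292)*(-646*36 - 48985) = 41687*(-23256 - 48985) = 41687*(-72241) = -3011510567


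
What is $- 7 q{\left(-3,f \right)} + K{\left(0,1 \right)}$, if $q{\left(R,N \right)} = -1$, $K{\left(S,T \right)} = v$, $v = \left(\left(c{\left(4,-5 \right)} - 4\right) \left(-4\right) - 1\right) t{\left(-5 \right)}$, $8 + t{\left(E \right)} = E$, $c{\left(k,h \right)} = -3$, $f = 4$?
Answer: $-344$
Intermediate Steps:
$t{\left(E \right)} = -8 + E$
$v = -351$ ($v = \left(\left(-3 - 4\right) \left(-4\right) - 1\right) \left(-8 - 5\right) = \left(\left(-7\right) \left(-4\right) - 1\right) \left(-13\right) = \left(28 - 1\right) \left(-13\right) = 27 \left(-13\right) = -351$)
$K{\left(S,T \right)} = -351$
$- 7 q{\left(-3,f \right)} + K{\left(0,1 \right)} = \left(-7\right) \left(-1\right) - 351 = 7 - 351 = -344$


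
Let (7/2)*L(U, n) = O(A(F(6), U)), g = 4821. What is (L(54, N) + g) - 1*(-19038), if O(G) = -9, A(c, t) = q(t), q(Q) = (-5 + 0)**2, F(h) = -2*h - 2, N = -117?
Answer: 166995/7 ≈ 23856.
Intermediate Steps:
F(h) = -2 - 2*h
q(Q) = 25 (q(Q) = (-5)**2 = 25)
A(c, t) = 25
L(U, n) = -18/7 (L(U, n) = (2/7)*(-9) = -18/7)
(L(54, N) + g) - 1*(-19038) = (-18/7 + 4821) - 1*(-19038) = 33729/7 + 19038 = 166995/7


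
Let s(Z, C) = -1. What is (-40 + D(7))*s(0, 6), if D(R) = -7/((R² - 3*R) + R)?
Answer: 201/5 ≈ 40.200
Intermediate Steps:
D(R) = -7/(R² - 2*R)
(-40 + D(7))*s(0, 6) = (-40 - 7/(7*(-2 + 7)))*(-1) = (-40 - 7*⅐/5)*(-1) = (-40 - 7*⅐*⅕)*(-1) = (-40 - ⅕)*(-1) = -201/5*(-1) = 201/5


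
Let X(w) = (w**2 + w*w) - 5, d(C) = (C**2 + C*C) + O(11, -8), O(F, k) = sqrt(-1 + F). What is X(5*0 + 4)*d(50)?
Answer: 135000 + 27*sqrt(10) ≈ 1.3509e+5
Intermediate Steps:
d(C) = sqrt(10) + 2*C**2 (d(C) = (C**2 + C*C) + sqrt(-1 + 11) = (C**2 + C**2) + sqrt(10) = 2*C**2 + sqrt(10) = sqrt(10) + 2*C**2)
X(w) = -5 + 2*w**2 (X(w) = (w**2 + w**2) - 5 = 2*w**2 - 5 = -5 + 2*w**2)
X(5*0 + 4)*d(50) = (-5 + 2*(5*0 + 4)**2)*(sqrt(10) + 2*50**2) = (-5 + 2*(0 + 4)**2)*(sqrt(10) + 2*2500) = (-5 + 2*4**2)*(sqrt(10) + 5000) = (-5 + 2*16)*(5000 + sqrt(10)) = (-5 + 32)*(5000 + sqrt(10)) = 27*(5000 + sqrt(10)) = 135000 + 27*sqrt(10)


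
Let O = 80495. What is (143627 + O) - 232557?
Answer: -8435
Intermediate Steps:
(143627 + O) - 232557 = (143627 + 80495) - 232557 = 224122 - 232557 = -8435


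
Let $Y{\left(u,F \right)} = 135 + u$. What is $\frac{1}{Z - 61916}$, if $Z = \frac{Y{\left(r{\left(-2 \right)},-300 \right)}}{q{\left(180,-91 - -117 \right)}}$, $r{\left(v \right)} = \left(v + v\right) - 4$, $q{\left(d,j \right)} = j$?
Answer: $- \frac{26}{1609689} \approx -1.6152 \cdot 10^{-5}$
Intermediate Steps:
$r{\left(v \right)} = -4 + 2 v$ ($r{\left(v \right)} = 2 v - 4 = -4 + 2 v$)
$Z = \frac{127}{26}$ ($Z = \frac{135 + \left(-4 + 2 \left(-2\right)\right)}{-91 - -117} = \frac{135 - 8}{-91 + 117} = \frac{135 - 8}{26} = 127 \cdot \frac{1}{26} = \frac{127}{26} \approx 4.8846$)
$\frac{1}{Z - 61916} = \frac{1}{\frac{127}{26} - 61916} = \frac{1}{- \frac{1609689}{26}} = - \frac{26}{1609689}$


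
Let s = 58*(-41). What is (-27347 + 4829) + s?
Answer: -24896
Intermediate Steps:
s = -2378
(-27347 + 4829) + s = (-27347 + 4829) - 2378 = -22518 - 2378 = -24896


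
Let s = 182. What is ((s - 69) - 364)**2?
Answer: 63001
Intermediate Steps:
((s - 69) - 364)**2 = ((182 - 69) - 364)**2 = (113 - 364)**2 = (-251)**2 = 63001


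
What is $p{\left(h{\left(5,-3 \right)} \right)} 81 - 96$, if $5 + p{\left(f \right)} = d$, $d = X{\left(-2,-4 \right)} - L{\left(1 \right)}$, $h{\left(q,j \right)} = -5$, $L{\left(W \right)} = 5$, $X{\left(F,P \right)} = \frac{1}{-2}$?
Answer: $- \frac{1893}{2} \approx -946.5$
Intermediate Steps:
$X{\left(F,P \right)} = - \frac{1}{2}$
$d = - \frac{11}{2}$ ($d = - \frac{1}{2} - 5 = - \frac{11}{2} \approx -5.5$)
$p{\left(f \right)} = - \frac{21}{2}$ ($p{\left(f \right)} = -5 - \frac{11}{2} = - \frac{21}{2}$)
$p{\left(h{\left(5,-3 \right)} \right)} 81 - 96 = \left(- \frac{21}{2}\right) 81 - 96 = - \frac{1701}{2} - 96 = - \frac{1893}{2}$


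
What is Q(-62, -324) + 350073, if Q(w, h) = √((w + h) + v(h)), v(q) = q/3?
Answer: 350073 + I*√494 ≈ 3.5007e+5 + 22.226*I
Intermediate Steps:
v(q) = q/3 (v(q) = q*(⅓) = q/3)
Q(w, h) = √(w + 4*h/3) (Q(w, h) = √((w + h) + h/3) = √((h + w) + h/3) = √(w + 4*h/3))
Q(-62, -324) + 350073 = √(9*(-62) + 12*(-324))/3 + 350073 = √(-558 - 3888)/3 + 350073 = √(-4446)/3 + 350073 = (3*I*√494)/3 + 350073 = I*√494 + 350073 = 350073 + I*√494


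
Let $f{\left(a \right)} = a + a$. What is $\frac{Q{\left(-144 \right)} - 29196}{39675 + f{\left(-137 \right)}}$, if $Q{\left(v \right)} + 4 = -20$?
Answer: $- \frac{29220}{39401} \approx -0.74161$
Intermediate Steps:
$f{\left(a \right)} = 2 a$
$Q{\left(v \right)} = -24$ ($Q{\left(v \right)} = -4 - 20 = -24$)
$\frac{Q{\left(-144 \right)} - 29196}{39675 + f{\left(-137 \right)}} = \frac{-24 - 29196}{39675 + 2 \left(-137\right)} = - \frac{29220}{39675 - 274} = - \frac{29220}{39401}$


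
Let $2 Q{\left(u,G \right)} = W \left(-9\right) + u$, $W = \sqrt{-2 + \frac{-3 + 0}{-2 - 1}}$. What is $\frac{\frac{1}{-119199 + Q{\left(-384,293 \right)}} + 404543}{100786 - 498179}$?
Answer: $- \frac{7688588320673317}{7552698176907255} - \frac{2 i}{2517566058969085} \approx -1.018 - 7.9442 \cdot 10^{-16} i$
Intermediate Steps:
$W = i$ ($W = \sqrt{-2 - \frac{3}{-3}} = \sqrt{-2 - -1} = \sqrt{-2 + 1} = \sqrt{-1} = i \approx 1.0 i$)
$Q{\left(u,G \right)} = \frac{u}{2} - \frac{9 i}{2}$ ($Q{\left(u,G \right)} = \frac{i \left(-9\right) + u}{2} = \frac{- 9 i + u}{2} = \frac{u - 9 i}{2} = \frac{u}{2} - \frac{9 i}{2}$)
$\frac{\frac{1}{-119199 + Q{\left(-384,293 \right)}} + 404543}{100786 - 498179} = \frac{\frac{1}{-119199 + \left(\frac{1}{2} \left(-384\right) - \frac{9 i}{2}\right)} + 404543}{100786 - 498179} = \frac{\frac{1}{-119199 - \left(192 + \frac{9 i}{2}\right)} + 404543}{-397393} = \left(\frac{1}{-119391 - \frac{9 i}{2}} + 404543\right) \left(- \frac{1}{397393}\right) = \left(\frac{4 \left(-119391 + \frac{9 i}{2}\right)}{57016843605} + 404543\right) \left(- \frac{1}{397393}\right) = \left(404543 + \frac{4 \left(-119391 + \frac{9 i}{2}\right)}{57016843605}\right) \left(- \frac{1}{397393}\right) = - \frac{404543}{397393} - \frac{4 \left(-119391 + \frac{9 i}{2}\right)}{22658094530721765}$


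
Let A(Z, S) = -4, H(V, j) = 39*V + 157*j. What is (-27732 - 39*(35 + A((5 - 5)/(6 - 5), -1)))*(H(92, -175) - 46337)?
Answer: 2032352784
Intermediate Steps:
(-27732 - 39*(35 + A((5 - 5)/(6 - 5), -1)))*(H(92, -175) - 46337) = (-27732 - 39*(35 - 4))*((39*92 + 157*(-175)) - 46337) = (-27732 - 39*31)*((3588 - 27475) - 46337) = (-27732 - 1209)*(-23887 - 46337) = -28941*(-70224) = 2032352784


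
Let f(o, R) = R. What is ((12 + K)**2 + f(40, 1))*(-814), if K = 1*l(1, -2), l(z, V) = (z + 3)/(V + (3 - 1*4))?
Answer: -840862/9 ≈ -93429.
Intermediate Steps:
l(z, V) = (3 + z)/(-1 + V) (l(z, V) = (3 + z)/(V + (3 - 4)) = (3 + z)/(V - 1) = (3 + z)/(-1 + V))
K = -4/3 (K = 1*((3 + 1)/(-1 - 2)) = 1*(4/(-3)) = 1*(-1/3*4) = 1*(-4/3) = -4/3 ≈ -1.3333)
((12 + K)**2 + f(40, 1))*(-814) = ((12 - 4/3)**2 + 1)*(-814) = ((32/3)**2 + 1)*(-814) = (1024/9 + 1)*(-814) = (1033/9)*(-814) = -840862/9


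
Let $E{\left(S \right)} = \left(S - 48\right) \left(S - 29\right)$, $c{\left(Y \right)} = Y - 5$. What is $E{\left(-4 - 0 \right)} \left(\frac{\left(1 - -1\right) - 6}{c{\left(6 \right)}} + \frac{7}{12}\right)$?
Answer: $-5863$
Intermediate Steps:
$c{\left(Y \right)} = -5 + Y$
$E{\left(S \right)} = \left(-48 + S\right) \left(-29 + S\right)$
$E{\left(-4 - 0 \right)} \left(\frac{\left(1 - -1\right) - 6}{c{\left(6 \right)}} + \frac{7}{12}\right) = \left(1392 + \left(-4 - 0\right)^{2} - 77 \left(-4 - 0\right)\right) \left(\frac{\left(1 - -1\right) - 6}{-5 + 6} + \frac{7}{12}\right) = \left(1392 + \left(-4 + 0\right)^{2} - 77 \left(-4 + 0\right)\right) \left(\frac{\left(1 + 1\right) - 6}{1} + 7 \cdot \frac{1}{12}\right) = \left(1392 + \left(-4\right)^{2} - -308\right) \left(\left(2 - 6\right) 1 + \frac{7}{12}\right) = \left(1392 + 16 + 308\right) \left(\left(-4\right) 1 + \frac{7}{12}\right) = 1716 \left(-4 + \frac{7}{12}\right) = 1716 \left(- \frac{41}{12}\right) = -5863$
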